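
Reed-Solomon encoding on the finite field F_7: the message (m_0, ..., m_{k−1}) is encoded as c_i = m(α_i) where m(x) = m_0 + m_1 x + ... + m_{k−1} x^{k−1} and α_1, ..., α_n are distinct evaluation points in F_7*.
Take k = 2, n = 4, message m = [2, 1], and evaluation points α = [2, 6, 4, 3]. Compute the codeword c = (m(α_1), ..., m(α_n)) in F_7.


c = [4, 1, 6, 5]

Message polynomial: m(x) = 2 + 1·x (mod 7).
For each evaluation point α_i, compute m(α_i) mod 7:
  α_1 = 2: Horner steps 1 → 4, so m(2) = 4.
  α_2 = 6: Horner steps 1 → 1, so m(6) = 1.
  α_3 = 4: Horner steps 1 → 6, so m(4) = 6.
  α_4 = 3: Horner steps 1 → 5, so m(3) = 5.
Codeword c = [4, 1, 6, 5] ∈ F_7^4.


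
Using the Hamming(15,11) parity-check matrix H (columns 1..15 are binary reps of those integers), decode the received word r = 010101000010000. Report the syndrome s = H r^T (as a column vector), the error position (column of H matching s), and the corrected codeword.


s = (1, 0, 1, 1)^T, error position = 11, corrected codeword c = 010101000000000

Compute s = H r^T mod 2 one row at a time:
  s_1 = 0 + 0 + 0 + 1 + 0 + 0 + 0 + 0 = 1 ≡ 1 (mod 2).
  s_2 = 1 + 0 + 1 + 0 + 0 + 0 + 0 + 0 = 2 ≡ 0 (mod 2).
  s_3 = 1 + 0 + 1 + 0 + 0 + 1 + 0 + 0 = 3 ≡ 1 (mod 2).
  s_4 = 0 + 0 + 0 + 0 + 0 + 1 + 0 + 0 = 1 ≡ 1 (mod 2).
s = (1, 0, 1, 1)^T — this equals column 11 of H (binary 1011), so error is at position 11.
Correct: flip bit 11 of r = 010101000010000 to get c = 010101000000000.


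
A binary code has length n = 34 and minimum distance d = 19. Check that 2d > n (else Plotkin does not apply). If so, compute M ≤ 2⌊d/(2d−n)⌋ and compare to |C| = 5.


Plotkin bound M ≤ 8; given |C| = 5 ≤ bound (satisfied).

Check applicability: 2d = 38, n = 34.
2d − n = 4 > 0, so Plotkin applies.
Compute d/(2d−n) = 19/4 ≈ 4.7500.
⌊d/(2d−n)⌋ = 4.
Plotkin bound: M ≤ 2·4 = 8.
Given |C| = 5, check: satisfied.
This |C| is below the Plotkin bound.


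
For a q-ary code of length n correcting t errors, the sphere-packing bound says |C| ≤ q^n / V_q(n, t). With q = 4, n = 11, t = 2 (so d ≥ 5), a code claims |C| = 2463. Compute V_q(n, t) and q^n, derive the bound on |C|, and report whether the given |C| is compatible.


V_q(n, t) = 529, q^n = 4194304, Hamming bound = 7928, |C| = 2463 ≤ bound (satisfied).

Step 1: Compute V_q(n, t) = Σ_{j=0}^2 C(n, j) (q−1)^j.
  j = 0: C(11,0)·(3)^0 = 1·1 = 1.
  j = 1: C(11,1)·(3)^1 = 11·3 = 33.
  j = 2: C(11,2)·(3)^2 = 55·9 = 495.
  V_q(n, t) = 1 + 33 + 495 = 529.
Step 2: q^n = 4^11 = 4194304.
Step 3: Hamming bound ⌊q^n / V_q(n,t)⌋ = ⌊4194304/529⌋ = 7928.
Step 4: Compare |C| = 2463 to 7928: satisfied.
The claimed |C| lies below the Hamming bound.


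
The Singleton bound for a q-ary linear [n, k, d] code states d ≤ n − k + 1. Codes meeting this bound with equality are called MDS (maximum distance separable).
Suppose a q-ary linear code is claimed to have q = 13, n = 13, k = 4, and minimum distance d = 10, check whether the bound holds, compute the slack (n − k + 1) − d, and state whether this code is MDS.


Singleton RHS = n − k + 1 = 10, slack = 0, bound satisfied, MDS.

Singleton bound: d ≤ n − k + 1.
Here n = 13, k = 4, so n − k + 1 = 10.
Given d = 10, check d ≤ 10: YES.
Slack = (n − k + 1) − d = 0.
The code is MDS (slack = 0).
Description: the claimed parameters are [13, 4, 10]_13; such a code would be MDS (meets Singleton bound).


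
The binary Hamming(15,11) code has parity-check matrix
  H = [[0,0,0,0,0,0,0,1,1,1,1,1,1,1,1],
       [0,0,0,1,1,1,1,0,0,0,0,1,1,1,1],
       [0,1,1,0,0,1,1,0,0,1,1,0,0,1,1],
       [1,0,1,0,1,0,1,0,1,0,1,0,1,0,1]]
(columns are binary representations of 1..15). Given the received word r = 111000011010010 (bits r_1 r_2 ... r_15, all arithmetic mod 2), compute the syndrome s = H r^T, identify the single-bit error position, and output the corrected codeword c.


s = (0, 1, 0, 0)^T, error position = 4, corrected codeword c = 111100011010010

Compute s = H r^T mod 2 one row at a time:
  s_1 = 1 + 1 + 0 + 1 + 0 + 0 + 1 + 0 = 4 ≡ 0 (mod 2).
  s_2 = 0 + 0 + 0 + 0 + 0 + 0 + 1 + 0 = 1 ≡ 1 (mod 2).
  s_3 = 1 + 1 + 0 + 0 + 0 + 1 + 1 + 0 = 4 ≡ 0 (mod 2).
  s_4 = 1 + 1 + 0 + 0 + 1 + 1 + 0 + 0 = 4 ≡ 0 (mod 2).
s = (0, 1, 0, 0)^T — this equals column 4 of H (binary 0100), so error is at position 4.
Correct: flip bit 4 of r = 111000011010010 to get c = 111100011010010.


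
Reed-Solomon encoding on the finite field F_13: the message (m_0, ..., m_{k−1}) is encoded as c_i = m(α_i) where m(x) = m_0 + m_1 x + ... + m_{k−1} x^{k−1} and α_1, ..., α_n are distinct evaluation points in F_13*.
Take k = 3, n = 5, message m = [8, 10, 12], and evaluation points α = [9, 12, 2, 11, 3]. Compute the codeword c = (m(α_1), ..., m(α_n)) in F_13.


c = [4, 10, 11, 10, 3]

Message polynomial: m(x) = 8 + 10·x + 12·x^2 (mod 13).
For each evaluation point α_i, compute m(α_i) mod 13:
  α_1 = 9: Horner steps 12 → 1 → 4, so m(9) = 4.
  α_2 = 12: Horner steps 12 → 11 → 10, so m(12) = 10.
  α_3 = 2: Horner steps 12 → 8 → 11, so m(2) = 11.
  α_4 = 11: Horner steps 12 → 12 → 10, so m(11) = 10.
  α_5 = 3: Horner steps 12 → 7 → 3, so m(3) = 3.
Codeword c = [4, 10, 11, 10, 3] ∈ F_13^5.


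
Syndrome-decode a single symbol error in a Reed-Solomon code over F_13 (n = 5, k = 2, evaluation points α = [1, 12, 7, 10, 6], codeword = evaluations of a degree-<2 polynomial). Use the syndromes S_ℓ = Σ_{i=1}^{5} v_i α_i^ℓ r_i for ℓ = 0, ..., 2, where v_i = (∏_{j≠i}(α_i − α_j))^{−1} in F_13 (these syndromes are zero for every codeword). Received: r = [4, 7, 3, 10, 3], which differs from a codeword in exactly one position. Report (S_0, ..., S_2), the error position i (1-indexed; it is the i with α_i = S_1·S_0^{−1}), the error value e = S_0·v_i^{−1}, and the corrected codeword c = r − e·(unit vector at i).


S = (5, 9, 11), error at position 3, error magnitude e = 8, c = [4, 7, 8, 10, 3].

Step 1: column multipliers v_i = (∏_{j≠i}(α_i − α_j))^{−1} mod 13.
  i = 1 (α = 1): (1−12)(1−7)(1−10)(1−6) = (−11)·(−6)·(−9)·(−5) = 2970 ≡ 6, so v_1 = 6^{−1} = 11 (mod 13).
  i = 2 (α = 12): (12−1)(12−7)(12−10)(12−6) = 11·5·2·6 = 660 ≡ 10, so v_2 = 10^{−1} = 4 (mod 13).
  i = 3 (α = 7): (7−1)(7−12)(7−10)(7−6) = 6·(−5)·(−3)·1 = 90 ≡ 12, so v_3 = 12^{−1} = 12 (mod 13).
  i = 4 (α = 10): (10−1)(10−12)(10−7)(10−6) = 9·(−2)·3·4 = −216 ≡ 5, so v_4 = 5^{−1} = 8 (mod 13).
  i = 5 (α = 6): (6−1)(6−12)(6−7)(6−10) = 5·(−6)·(−1)·(−4) = −120 ≡ 10, so v_5 = 10^{−1} = 4 (mod 13).
  v = [11, 4, 12, 8, 4].
Step 2: syndromes of r = [4, 7, 3, 10, 3] (all sums mod 13).
  S_0 = Σ v_i r_i = 11·4 + 4·7 + 12·3 + 8·10 + 4·3 = 200 ≡ 5.
  S_1 = Σ v_i α_i r_i = 11·1·4 + 4·12·7 + 12·7·3 + 8·10·10 + 4·6·3 = 1504 ≡ 9.
  α_i^2 mod 13 = [1, 1, 10, 9, 10].
  S_2 = Σ v_i α_i^2 r_i = 11·1·4 + 4·1·7 + 12·10·3 + 8·9·10 + 4·10·3 = 1272 ≡ 11.
  S = (5, 9, 11) ≠ 0, so r is not a codeword (an error is present).
Step 3: locate the error. For a single error e at position i, S_ℓ = v_i·e·α_i^ℓ, so α_err = S_1/S_0.
  S_0^{−1} = 5^{−1} = 8 (mod 13), so α_err = 9·8 = 72 ≡ 7 = α_3. Error position i = 3.
  Consistency check: S_2/S_1 = 11·3 = 33 ≡ 7 = α_err ✓ (single-error assumption holds).
Step 4: error magnitude e = S_0/v_3 = S_0·∏_{j≠3}(α_3 − α_j) = 5·12 = 60 ≡ 8 (mod 13).
Step 5: correct position 3: c_3 = r_3 − e = 3 − 8 ≡ 8 (mod 13). Hence c = [4, 7, 8, 10, 3].
  Check: interpolating c through the α_i gives m(x) = 12 + 5·x (degree < 2) with m(α_i) = c_i for every i, so c is indeed a codeword.


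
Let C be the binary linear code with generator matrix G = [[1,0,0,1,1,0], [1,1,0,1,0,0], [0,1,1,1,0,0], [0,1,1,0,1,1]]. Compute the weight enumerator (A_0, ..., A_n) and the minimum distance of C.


Weight distribution: A_0 = 1, A_2 = 4, A_3 = 6, A_4 = 3, A_5 = 2. Minimum distance d = 2.

Enumerate all 2^4 = 16 messages m ∈ F_2^4.
For each, compute codeword c = mG in F_2^6, then tally its weight.
  m = 0000 → c = 000000, weight = 0.
  m = 1000 → c = 100110, weight = 3.
  m = 0100 → c = 110100, weight = 3.
  m = 1100 → c = 010010, weight = 2.
  m = 0010 → c = 011100, weight = 3.
  m = 1010 → c = 111010, weight = 4.
  m = 0110 → c = 101000, weight = 2.
  m = 1110 → c = 001110, weight = 3.
  m = 0001 → c = 011011, weight = 4.
  m = 1001 → c = 111101, weight = 5.
  m = 0101 → c = 101111, weight = 5.
  m = 1101 → c = 001001, weight = 2.
  m = 0011 → c = 000111, weight = 3.
  m = 1011 → c = 100001, weight = 2.
  m = 0111 → c = 110011, weight = 4.
  m = 1111 → c = 010101, weight = 3.
Tally weights:
  weight 0: 1 codewords.
  weight 2: 4 codewords.
  weight 3: 6 codewords.
  weight 4: 3 codewords.
  weight 5: 2 codewords.
Minimum distance d = smallest w > 0 with A_w > 0 = 2.
Sanity: Σ A_w = 16 = 2^4 = 16 ✓.


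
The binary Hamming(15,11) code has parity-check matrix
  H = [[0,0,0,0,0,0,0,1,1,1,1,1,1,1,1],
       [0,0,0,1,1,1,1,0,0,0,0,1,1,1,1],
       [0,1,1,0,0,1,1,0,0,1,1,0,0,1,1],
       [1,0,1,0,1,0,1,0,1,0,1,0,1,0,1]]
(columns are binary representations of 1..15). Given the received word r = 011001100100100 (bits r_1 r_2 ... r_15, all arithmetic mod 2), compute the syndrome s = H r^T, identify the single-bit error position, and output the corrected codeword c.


s = (0, 1, 1, 1)^T, error position = 7, corrected codeword c = 011001000100100

Compute s = H r^T mod 2 one row at a time:
  s_1 = 0 + 0 + 1 + 0 + 0 + 1 + 0 + 0 = 2 ≡ 0 (mod 2).
  s_2 = 0 + 0 + 1 + 1 + 0 + 1 + 0 + 0 = 3 ≡ 1 (mod 2).
  s_3 = 1 + 1 + 1 + 1 + 1 + 0 + 0 + 0 = 5 ≡ 1 (mod 2).
  s_4 = 0 + 1 + 0 + 1 + 0 + 0 + 1 + 0 = 3 ≡ 1 (mod 2).
s = (0, 1, 1, 1)^T — this equals column 7 of H (binary 0111), so error is at position 7.
Correct: flip bit 7 of r = 011001100100100 to get c = 011001000100100.


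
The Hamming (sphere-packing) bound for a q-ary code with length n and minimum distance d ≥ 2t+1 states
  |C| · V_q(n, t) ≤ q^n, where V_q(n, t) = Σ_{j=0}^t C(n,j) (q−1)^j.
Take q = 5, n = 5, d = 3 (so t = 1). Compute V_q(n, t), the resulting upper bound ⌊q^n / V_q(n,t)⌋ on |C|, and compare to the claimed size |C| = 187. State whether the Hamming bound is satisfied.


V_q(n, t) = 21, q^n = 3125, Hamming bound = 148, |C| = 187 > bound (violated).

Step 1: Compute V_q(n, t) = Σ_{j=0}^1 C(n, j) (q−1)^j.
  j = 0: C(5,0)·(4)^0 = 1·1 = 1.
  j = 1: C(5,1)·(4)^1 = 5·4 = 20.
  V_q(n, t) = 1 + 20 = 21.
Step 2: q^n = 5^5 = 3125.
Step 3: Hamming bound ⌊q^n / V_q(n,t)⌋ = ⌊3125/21⌋ = 148.
Step 4: Compare |C| = 187 to 148: violated.
The claimed |C| lies above the Hamming bound, so no 5-ary code of length 5 with d ≥ 3 can have 187 codewords.


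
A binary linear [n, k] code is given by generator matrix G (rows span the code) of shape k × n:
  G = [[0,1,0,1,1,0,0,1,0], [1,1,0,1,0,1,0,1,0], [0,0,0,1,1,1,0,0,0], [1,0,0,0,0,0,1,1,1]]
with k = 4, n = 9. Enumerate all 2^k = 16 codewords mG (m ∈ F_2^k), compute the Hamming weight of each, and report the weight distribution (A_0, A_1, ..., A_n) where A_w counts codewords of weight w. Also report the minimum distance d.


Weight distribution: A_0 = 1, A_2 = 1, A_3 = 3, A_4 = 5, A_5 = 4, A_6 = 1, A_7 = 1. Minimum distance d = 2.

Enumerate all 2^4 = 16 messages m ∈ F_2^4.
For each, compute codeword c = mG in F_2^9, then tally its weight.
  m = 0000 → c = 000000000, weight = 0.
  m = 1000 → c = 010110010, weight = 4.
  m = 0100 → c = 110101010, weight = 5.
  m = 1100 → c = 100011000, weight = 3.
  m = 0010 → c = 000111000, weight = 3.
  m = 1010 → c = 010001010, weight = 3.
  m = 0110 → c = 110010010, weight = 4.
  m = 1110 → c = 100100000, weight = 2.
  m = 0001 → c = 100000111, weight = 4.
  m = 1001 → c = 110110101, weight = 6.
  m = 0101 → c = 010101101, weight = 5.
  m = 1101 → c = 000011111, weight = 5.
  m = 0011 → c = 100111111, weight = 7.
  m = 1011 → c = 110001101, weight = 5.
  m = 0111 → c = 010010101, weight = 4.
  m = 1111 → c = 000100111, weight = 4.
Tally weights:
  weight 0: 1 codewords.
  weight 2: 1 codewords.
  weight 3: 3 codewords.
  weight 4: 5 codewords.
  weight 5: 4 codewords.
  weight 6: 1 codewords.
  weight 7: 1 codewords.
Minimum distance d = smallest w > 0 with A_w > 0 = 2.
Sanity: Σ A_w = 16 = 2^4 = 16 ✓.


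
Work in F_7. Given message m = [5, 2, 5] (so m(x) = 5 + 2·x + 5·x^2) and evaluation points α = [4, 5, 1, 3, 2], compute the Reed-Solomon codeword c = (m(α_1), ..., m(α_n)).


c = [2, 0, 5, 0, 1]

Message polynomial: m(x) = 5 + 2·x + 5·x^2 (mod 7).
For each evaluation point α_i, compute m(α_i) mod 7:
  α_1 = 4: Horner steps 5 → 1 → 2, so m(4) = 2.
  α_2 = 5: Horner steps 5 → 6 → 0, so m(5) = 0.
  α_3 = 1: Horner steps 5 → 0 → 5, so m(1) = 5.
  α_4 = 3: Horner steps 5 → 3 → 0, so m(3) = 0.
  α_5 = 2: Horner steps 5 → 5 → 1, so m(2) = 1.
Codeword c = [2, 0, 5, 0, 1] ∈ F_7^5.


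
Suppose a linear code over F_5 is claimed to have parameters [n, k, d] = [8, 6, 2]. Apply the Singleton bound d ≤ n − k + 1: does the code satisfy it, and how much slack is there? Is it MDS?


Singleton RHS = n − k + 1 = 3, slack = 1, bound satisfied, not MDS.

Singleton bound: d ≤ n − k + 1.
Here n = 8, k = 6, so n − k + 1 = 3.
Given d = 2, check d ≤ 3: YES.
Slack = (n − k + 1) − d = 1.
The code is NOT MDS (slack = 1 > 0).
Description: the claimed parameters are [8, 6, 2]_5; such a code would be non-MDS.


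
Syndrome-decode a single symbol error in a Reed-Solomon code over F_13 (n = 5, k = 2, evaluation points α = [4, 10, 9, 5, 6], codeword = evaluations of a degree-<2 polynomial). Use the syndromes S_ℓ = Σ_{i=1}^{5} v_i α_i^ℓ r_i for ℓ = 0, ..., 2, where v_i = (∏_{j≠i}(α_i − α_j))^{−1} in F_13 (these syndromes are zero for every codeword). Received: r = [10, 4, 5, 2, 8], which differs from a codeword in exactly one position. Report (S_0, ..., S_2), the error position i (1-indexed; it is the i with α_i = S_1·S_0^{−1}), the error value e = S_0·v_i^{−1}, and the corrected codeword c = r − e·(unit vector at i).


S = (1, 5, 12), error at position 4, error magnitude e = 6, c = [10, 4, 5, 9, 8].

Step 1: column multipliers v_i = (∏_{j≠i}(α_i − α_j))^{−1} mod 13.
  i = 1 (α = 4): (4−10)(4−9)(4−5)(4−6) = (−6)·(−5)·(−1)·(−2) = 60 ≡ 8, so v_1 = 8^{−1} = 5 (mod 13).
  i = 2 (α = 10): (10−4)(10−9)(10−5)(10−6) = 6·1·5·4 = 120 ≡ 3, so v_2 = 3^{−1} = 9 (mod 13).
  i = 3 (α = 9): (9−4)(9−10)(9−5)(9−6) = 5·(−1)·4·3 = −60 ≡ 5, so v_3 = 5^{−1} = 8 (mod 13).
  i = 4 (α = 5): (5−4)(5−10)(5−9)(5−6) = 1·(−5)·(−4)·(−1) = −20 ≡ 6, so v_4 = 6^{−1} = 11 (mod 13).
  i = 5 (α = 6): (6−4)(6−10)(6−9)(6−5) = 2·(−4)·(−3)·1 = 24 ≡ 11, so v_5 = 11^{−1} = 6 (mod 13).
  v = [5, 9, 8, 11, 6].
Step 2: syndromes of r = [10, 4, 5, 2, 8] (all sums mod 13).
  S_0 = Σ v_i r_i = 5·10 + 9·4 + 8·5 + 11·2 + 6·8 = 196 ≡ 1.
  S_1 = Σ v_i α_i r_i = 5·4·10 + 9·10·4 + 8·9·5 + 11·5·2 + 6·6·8 = 1318 ≡ 5.
  α_i^2 mod 13 = [3, 9, 3, 12, 10].
  S_2 = Σ v_i α_i^2 r_i = 5·3·10 + 9·9·4 + 8·3·5 + 11·12·2 + 6·10·8 = 1338 ≡ 12.
  S = (1, 5, 12) ≠ 0, so r is not a codeword (an error is present).
Step 3: locate the error. For a single error e at position i, S_ℓ = v_i·e·α_i^ℓ, so α_err = S_1/S_0.
  S_0^{−1} = 1^{−1} = 1 (mod 13), so α_err = 5·1 = 5 ≡ 5 = α_4. Error position i = 4.
  Consistency check: S_2/S_1 = 12·8 = 96 ≡ 5 = α_err ✓ (single-error assumption holds).
Step 4: error magnitude e = S_0/v_4 = S_0·∏_{j≠4}(α_4 − α_j) = 1·6 = 6 ≡ 6 (mod 13).
Step 5: correct position 4: c_4 = r_4 − e = 2 − 6 ≡ 9 (mod 13). Hence c = [10, 4, 5, 9, 8].
  Check: interpolating c through the α_i gives m(x) = 1 + 12·x (degree < 2) with m(α_i) = c_i for every i, so c is indeed a codeword.


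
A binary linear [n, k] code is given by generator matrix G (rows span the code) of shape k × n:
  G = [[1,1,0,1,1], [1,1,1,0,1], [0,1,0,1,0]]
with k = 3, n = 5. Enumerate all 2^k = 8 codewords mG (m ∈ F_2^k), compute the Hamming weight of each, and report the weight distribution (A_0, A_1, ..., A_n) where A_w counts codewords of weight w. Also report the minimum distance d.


Weight distribution: A_0 = 1, A_2 = 4, A_4 = 3. Minimum distance d = 2.

Enumerate all 2^3 = 8 messages m ∈ F_2^3.
For each, compute codeword c = mG in F_2^5, then tally its weight.
  m = 000 → c = 00000, weight = 0.
  m = 100 → c = 11011, weight = 4.
  m = 010 → c = 11101, weight = 4.
  m = 110 → c = 00110, weight = 2.
  m = 001 → c = 01010, weight = 2.
  m = 101 → c = 10001, weight = 2.
  m = 011 → c = 10111, weight = 4.
  m = 111 → c = 01100, weight = 2.
Tally weights:
  weight 0: 1 codewords.
  weight 2: 4 codewords.
  weight 4: 3 codewords.
Minimum distance d = smallest w > 0 with A_w > 0 = 2.
Sanity: Σ A_w = 8 = 2^3 = 8 ✓.


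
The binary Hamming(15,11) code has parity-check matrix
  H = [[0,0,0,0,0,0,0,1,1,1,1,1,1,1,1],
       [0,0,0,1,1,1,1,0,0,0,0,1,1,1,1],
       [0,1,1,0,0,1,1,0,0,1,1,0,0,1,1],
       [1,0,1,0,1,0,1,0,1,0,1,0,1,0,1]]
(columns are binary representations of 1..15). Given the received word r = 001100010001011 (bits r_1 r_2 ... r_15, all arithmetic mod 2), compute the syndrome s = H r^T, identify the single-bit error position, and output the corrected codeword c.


s = (0, 0, 1, 0)^T, error position = 2, corrected codeword c = 011100010001011

Compute s = H r^T mod 2 one row at a time:
  s_1 = 1 + 0 + 0 + 0 + 1 + 0 + 1 + 1 = 4 ≡ 0 (mod 2).
  s_2 = 1 + 0 + 0 + 0 + 1 + 0 + 1 + 1 = 4 ≡ 0 (mod 2).
  s_3 = 0 + 1 + 0 + 0 + 0 + 0 + 1 + 1 = 3 ≡ 1 (mod 2).
  s_4 = 0 + 1 + 0 + 0 + 0 + 0 + 0 + 1 = 2 ≡ 0 (mod 2).
s = (0, 0, 1, 0)^T — this equals column 2 of H (binary 0010), so error is at position 2.
Correct: flip bit 2 of r = 001100010001011 to get c = 011100010001011.


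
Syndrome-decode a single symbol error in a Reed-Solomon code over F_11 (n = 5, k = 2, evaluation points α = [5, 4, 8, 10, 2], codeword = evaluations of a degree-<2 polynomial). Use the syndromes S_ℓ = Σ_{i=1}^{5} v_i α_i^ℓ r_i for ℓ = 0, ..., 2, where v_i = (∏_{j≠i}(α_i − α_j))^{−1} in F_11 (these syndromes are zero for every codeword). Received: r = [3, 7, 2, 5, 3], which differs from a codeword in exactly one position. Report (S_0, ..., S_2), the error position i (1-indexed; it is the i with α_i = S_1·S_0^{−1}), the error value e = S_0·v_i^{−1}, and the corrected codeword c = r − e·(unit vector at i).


S = (5, 10, 9), error at position 5, error magnitude e = 10, c = [3, 7, 2, 5, 4].

Step 1: column multipliers v_i = (∏_{j≠i}(α_i − α_j))^{−1} mod 11.
  i = 1 (α = 5): (5−4)(5−8)(5−10)(5−2) = 1·(−3)·(−5)·3 = 45 ≡ 1, so v_1 = 1^{−1} = 1 (mod 11).
  i = 2 (α = 4): (4−5)(4−8)(4−10)(4−2) = (−1)·(−4)·(−6)·2 = −48 ≡ 7, so v_2 = 7^{−1} = 8 (mod 11).
  i = 3 (α = 8): (8−5)(8−4)(8−10)(8−2) = 3·4·(−2)·6 = −144 ≡ 10, so v_3 = 10^{−1} = 10 (mod 11).
  i = 4 (α = 10): (10−5)(10−4)(10−8)(10−2) = 5·6·2·8 = 480 ≡ 7, so v_4 = 7^{−1} = 8 (mod 11).
  i = 5 (α = 2): (2−5)(2−4)(2−8)(2−10) = (−3)·(−2)·(−6)·(−8) = 288 ≡ 2, so v_5 = 2^{−1} = 6 (mod 11).
  v = [1, 8, 10, 8, 6].
Step 2: syndromes of r = [3, 7, 2, 5, 3] (all sums mod 11).
  S_0 = Σ v_i r_i = 1·3 + 8·7 + 10·2 + 8·5 + 6·3 = 137 ≡ 5.
  S_1 = Σ v_i α_i r_i = 1·5·3 + 8·4·7 + 10·8·2 + 8·10·5 + 6·2·3 = 835 ≡ 10.
  α_i^2 mod 11 = [3, 5, 9, 1, 4].
  S_2 = Σ v_i α_i^2 r_i = 1·3·3 + 8·5·7 + 10·9·2 + 8·1·5 + 6·4·3 = 581 ≡ 9.
  S = (5, 10, 9) ≠ 0, so r is not a codeword (an error is present).
Step 3: locate the error. For a single error e at position i, S_ℓ = v_i·e·α_i^ℓ, so α_err = S_1/S_0.
  S_0^{−1} = 5^{−1} = 9 (mod 11), so α_err = 10·9 = 90 ≡ 2 = α_5. Error position i = 5.
  Consistency check: S_2/S_1 = 9·10 = 90 ≡ 2 = α_err ✓ (single-error assumption holds).
Step 4: error magnitude e = S_0/v_5 = S_0·∏_{j≠5}(α_5 − α_j) = 5·2 = 10 ≡ 10 (mod 11).
Step 5: correct position 5: c_5 = r_5 − e = 3 − 10 ≡ 4 (mod 11). Hence c = [3, 7, 2, 5, 4].
  Check: interpolating c through the α_i gives m(x) = 1 + 7·x (degree < 2) with m(α_i) = c_i for every i, so c is indeed a codeword.


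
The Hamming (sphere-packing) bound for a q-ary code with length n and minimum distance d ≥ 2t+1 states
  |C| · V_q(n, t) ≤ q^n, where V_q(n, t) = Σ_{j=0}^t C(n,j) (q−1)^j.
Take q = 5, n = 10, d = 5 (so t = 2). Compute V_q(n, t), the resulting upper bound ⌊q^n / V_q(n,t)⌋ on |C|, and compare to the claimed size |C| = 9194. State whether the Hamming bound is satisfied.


V_q(n, t) = 761, q^n = 9765625, Hamming bound = 12832, |C| = 9194 ≤ bound (satisfied).

Step 1: Compute V_q(n, t) = Σ_{j=0}^2 C(n, j) (q−1)^j.
  j = 0: C(10,0)·(4)^0 = 1·1 = 1.
  j = 1: C(10,1)·(4)^1 = 10·4 = 40.
  j = 2: C(10,2)·(4)^2 = 45·16 = 720.
  V_q(n, t) = 1 + 40 + 720 = 761.
Step 2: q^n = 5^10 = 9765625.
Step 3: Hamming bound ⌊q^n / V_q(n,t)⌋ = ⌊9765625/761⌋ = 12832.
Step 4: Compare |C| = 9194 to 12832: satisfied.
The claimed |C| lies below the Hamming bound.


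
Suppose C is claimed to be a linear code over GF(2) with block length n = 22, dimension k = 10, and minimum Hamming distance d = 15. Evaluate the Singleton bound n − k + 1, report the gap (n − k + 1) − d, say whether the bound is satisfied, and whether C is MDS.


Singleton RHS = n − k + 1 = 13, slack = -2, bound violated (no such code; not MDS).

Singleton bound: d ≤ n − k + 1.
Here n = 22, k = 10, so n − k + 1 = 13.
Given d = 15, check d ≤ 13: NO.
Slack = (n − k + 1) − d = -2.
The slack is negative: d = 15 exceeds n − k + 1 = 13 by 2, so the Singleton bound is violated and no linear [22, 10, 15]_2 code can exist. In particular it is not MDS (MDS requires d = n − k + 1 exactly).
Description: the claimed parameters are [22, 10, 15]_2; such a code would be impossible (violates the Singleton bound).


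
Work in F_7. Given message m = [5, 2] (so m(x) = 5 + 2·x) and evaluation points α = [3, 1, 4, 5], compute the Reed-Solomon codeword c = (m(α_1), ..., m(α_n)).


c = [4, 0, 6, 1]

Message polynomial: m(x) = 5 + 2·x (mod 7).
For each evaluation point α_i, compute m(α_i) mod 7:
  α_1 = 3: Horner steps 2 → 4, so m(3) = 4.
  α_2 = 1: Horner steps 2 → 0, so m(1) = 0.
  α_3 = 4: Horner steps 2 → 6, so m(4) = 6.
  α_4 = 5: Horner steps 2 → 1, so m(5) = 1.
Codeword c = [4, 0, 6, 1] ∈ F_7^4.


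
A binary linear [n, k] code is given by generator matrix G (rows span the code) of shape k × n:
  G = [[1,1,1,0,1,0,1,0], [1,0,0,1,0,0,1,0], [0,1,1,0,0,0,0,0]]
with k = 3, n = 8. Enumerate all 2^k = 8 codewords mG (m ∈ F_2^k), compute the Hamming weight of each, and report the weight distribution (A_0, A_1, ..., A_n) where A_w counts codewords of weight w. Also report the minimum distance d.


Weight distribution: A_0 = 1, A_2 = 2, A_3 = 2, A_4 = 1, A_5 = 2. Minimum distance d = 2.

Enumerate all 2^3 = 8 messages m ∈ F_2^3.
For each, compute codeword c = mG in F_2^8, then tally its weight.
  m = 000 → c = 00000000, weight = 0.
  m = 100 → c = 11101010, weight = 5.
  m = 010 → c = 10010010, weight = 3.
  m = 110 → c = 01111000, weight = 4.
  m = 001 → c = 01100000, weight = 2.
  m = 101 → c = 10001010, weight = 3.
  m = 011 → c = 11110010, weight = 5.
  m = 111 → c = 00011000, weight = 2.
Tally weights:
  weight 0: 1 codewords.
  weight 2: 2 codewords.
  weight 3: 2 codewords.
  weight 4: 1 codewords.
  weight 5: 2 codewords.
Minimum distance d = smallest w > 0 with A_w > 0 = 2.
Sanity: Σ A_w = 8 = 2^3 = 8 ✓.


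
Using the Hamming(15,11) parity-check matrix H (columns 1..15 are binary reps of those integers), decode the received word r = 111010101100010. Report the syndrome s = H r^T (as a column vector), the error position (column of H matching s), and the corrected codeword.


s = (1, 1, 1, 1)^T, error position = 15, corrected codeword c = 111010101100011

Compute s = H r^T mod 2 one row at a time:
  s_1 = 0 + 1 + 1 + 0 + 0 + 0 + 1 + 0 = 3 ≡ 1 (mod 2).
  s_2 = 0 + 1 + 0 + 1 + 0 + 0 + 1 + 0 = 3 ≡ 1 (mod 2).
  s_3 = 1 + 1 + 0 + 1 + 1 + 0 + 1 + 0 = 5 ≡ 1 (mod 2).
  s_4 = 1 + 1 + 1 + 1 + 1 + 0 + 0 + 0 = 5 ≡ 1 (mod 2).
s = (1, 1, 1, 1)^T — this equals column 15 of H (binary 1111), so error is at position 15.
Correct: flip bit 15 of r = 111010101100010 to get c = 111010101100011.


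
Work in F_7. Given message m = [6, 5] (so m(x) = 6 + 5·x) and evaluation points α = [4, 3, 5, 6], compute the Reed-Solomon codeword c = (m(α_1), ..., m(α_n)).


c = [5, 0, 3, 1]

Message polynomial: m(x) = 6 + 5·x (mod 7).
For each evaluation point α_i, compute m(α_i) mod 7:
  α_1 = 4: Horner steps 5 → 5, so m(4) = 5.
  α_2 = 3: Horner steps 5 → 0, so m(3) = 0.
  α_3 = 5: Horner steps 5 → 3, so m(5) = 3.
  α_4 = 6: Horner steps 5 → 1, so m(6) = 1.
Codeword c = [5, 0, 3, 1] ∈ F_7^4.


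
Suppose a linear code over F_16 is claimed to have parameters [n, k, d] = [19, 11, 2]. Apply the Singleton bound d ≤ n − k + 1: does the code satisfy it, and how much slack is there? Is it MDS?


Singleton RHS = n − k + 1 = 9, slack = 7, bound satisfied, not MDS.

Singleton bound: d ≤ n − k + 1.
Here n = 19, k = 11, so n − k + 1 = 9.
Given d = 2, check d ≤ 9: YES.
Slack = (n − k + 1) − d = 7.
The code is NOT MDS (slack = 7 > 0).
Description: the claimed parameters are [19, 11, 2]_16; such a code would be non-MDS.


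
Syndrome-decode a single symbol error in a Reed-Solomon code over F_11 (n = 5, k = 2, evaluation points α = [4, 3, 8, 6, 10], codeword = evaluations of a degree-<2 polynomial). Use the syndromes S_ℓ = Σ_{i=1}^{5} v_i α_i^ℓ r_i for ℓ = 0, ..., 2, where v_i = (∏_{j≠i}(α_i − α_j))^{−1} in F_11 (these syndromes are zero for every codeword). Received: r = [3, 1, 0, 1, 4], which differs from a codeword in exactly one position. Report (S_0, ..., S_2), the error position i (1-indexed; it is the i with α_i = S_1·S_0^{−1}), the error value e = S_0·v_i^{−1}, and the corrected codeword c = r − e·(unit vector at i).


S = (4, 2, 1), error at position 4, error magnitude e = 5, c = [3, 1, 0, 7, 4].

Step 1: column multipliers v_i = (∏_{j≠i}(α_i − α_j))^{−1} mod 11.
  i = 1 (α = 4): (4−3)(4−8)(4−6)(4−10) = 1·(−4)·(−2)·(−6) = −48 ≡ 7, so v_1 = 7^{−1} = 8 (mod 11).
  i = 2 (α = 3): (3−4)(3−8)(3−6)(3−10) = (−1)·(−5)·(−3)·(−7) = 105 ≡ 6, so v_2 = 6^{−1} = 2 (mod 11).
  i = 3 (α = 8): (8−4)(8−3)(8−6)(8−10) = 4·5·2·(−2) = −80 ≡ 8, so v_3 = 8^{−1} = 7 (mod 11).
  i = 4 (α = 6): (6−4)(6−3)(6−8)(6−10) = 2·3·(−2)·(−4) = 48 ≡ 4, so v_4 = 4^{−1} = 3 (mod 11).
  i = 5 (α = 10): (10−4)(10−3)(10−8)(10−6) = 6·7·2·4 = 336 ≡ 6, so v_5 = 6^{−1} = 2 (mod 11).
  v = [8, 2, 7, 3, 2].
Step 2: syndromes of r = [3, 1, 0, 1, 4] (all sums mod 11).
  S_0 = Σ v_i r_i = 8·3 + 2·1 + 7·0 + 3·1 + 2·4 = 37 ≡ 4.
  S_1 = Σ v_i α_i r_i = 8·4·3 + 2·3·1 + 7·8·0 + 3·6·1 + 2·10·4 = 200 ≡ 2.
  α_i^2 mod 11 = [5, 9, 9, 3, 1].
  S_2 = Σ v_i α_i^2 r_i = 8·5·3 + 2·9·1 + 7·9·0 + 3·3·1 + 2·1·4 = 155 ≡ 1.
  S = (4, 2, 1) ≠ 0, so r is not a codeword (an error is present).
Step 3: locate the error. For a single error e at position i, S_ℓ = v_i·e·α_i^ℓ, so α_err = S_1/S_0.
  S_0^{−1} = 4^{−1} = 3 (mod 11), so α_err = 2·3 = 6 ≡ 6 = α_4. Error position i = 4.
  Consistency check: S_2/S_1 = 1·6 = 6 ≡ 6 = α_err ✓ (single-error assumption holds).
Step 4: error magnitude e = S_0/v_4 = S_0·∏_{j≠4}(α_4 − α_j) = 4·4 = 16 ≡ 5 (mod 11).
Step 5: correct position 4: c_4 = r_4 − e = 1 − 5 ≡ 7 (mod 11). Hence c = [3, 1, 0, 7, 4].
  Check: interpolating c through the α_i gives m(x) = 6 + 2·x (degree < 2) with m(α_i) = c_i for every i, so c is indeed a codeword.


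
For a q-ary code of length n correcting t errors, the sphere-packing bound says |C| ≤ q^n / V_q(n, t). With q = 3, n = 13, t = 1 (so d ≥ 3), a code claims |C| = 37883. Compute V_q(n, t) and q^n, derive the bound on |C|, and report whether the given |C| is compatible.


V_q(n, t) = 27, q^n = 1594323, Hamming bound = 59049, |C| = 37883 ≤ bound (satisfied).

Step 1: Compute V_q(n, t) = Σ_{j=0}^1 C(n, j) (q−1)^j.
  j = 0: C(13,0)·(2)^0 = 1·1 = 1.
  j = 1: C(13,1)·(2)^1 = 13·2 = 26.
  V_q(n, t) = 1 + 26 = 27.
Step 2: q^n = 3^13 = 1594323.
Step 3: Hamming bound ⌊q^n / V_q(n,t)⌋ = ⌊1594323/27⌋ = 59049.
Step 4: Compare |C| = 37883 to 59049: satisfied.
The claimed |C| lies below the Hamming bound.


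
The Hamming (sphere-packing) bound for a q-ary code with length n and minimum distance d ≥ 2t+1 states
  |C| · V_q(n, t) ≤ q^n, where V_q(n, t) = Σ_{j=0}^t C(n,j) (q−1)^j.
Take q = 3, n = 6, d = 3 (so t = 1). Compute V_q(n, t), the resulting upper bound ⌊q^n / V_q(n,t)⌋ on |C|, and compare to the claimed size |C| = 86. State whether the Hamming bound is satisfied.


V_q(n, t) = 13, q^n = 729, Hamming bound = 56, |C| = 86 > bound (violated).

Step 1: Compute V_q(n, t) = Σ_{j=0}^1 C(n, j) (q−1)^j.
  j = 0: C(6,0)·(2)^0 = 1·1 = 1.
  j = 1: C(6,1)·(2)^1 = 6·2 = 12.
  V_q(n, t) = 1 + 12 = 13.
Step 2: q^n = 3^6 = 729.
Step 3: Hamming bound ⌊q^n / V_q(n,t)⌋ = ⌊729/13⌋ = 56.
Step 4: Compare |C| = 86 to 56: violated.
The claimed |C| lies above the Hamming bound, so no 3-ary code of length 6 with d ≥ 3 can have 86 codewords.


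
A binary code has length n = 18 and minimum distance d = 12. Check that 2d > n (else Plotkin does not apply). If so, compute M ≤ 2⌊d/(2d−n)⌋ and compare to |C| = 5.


Plotkin bound M ≤ 4; given |C| = 5 > bound (violated).

Check applicability: 2d = 24, n = 18.
2d − n = 6 > 0, so Plotkin applies.
Compute d/(2d−n) = 12/6 ≈ 2.0000.
⌊d/(2d−n)⌋ = 2.
Plotkin bound: M ≤ 2·2 = 4.
Given |C| = 5, check: VIOLATED.
This |C| is above the Plotkin bound, so no binary code with n = 18, d = 12 and 5 codewords exists.


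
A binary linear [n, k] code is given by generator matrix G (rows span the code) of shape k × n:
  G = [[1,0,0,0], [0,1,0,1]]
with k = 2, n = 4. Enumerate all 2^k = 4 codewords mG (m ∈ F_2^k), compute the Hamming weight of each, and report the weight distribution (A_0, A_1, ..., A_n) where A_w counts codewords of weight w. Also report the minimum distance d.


Weight distribution: A_0 = 1, A_1 = 1, A_2 = 1, A_3 = 1. Minimum distance d = 1.

Enumerate all 2^2 = 4 messages m ∈ F_2^2.
For each, compute codeword c = mG in F_2^4, then tally its weight.
  m = 00 → c = 0000, weight = 0.
  m = 10 → c = 1000, weight = 1.
  m = 01 → c = 0101, weight = 2.
  m = 11 → c = 1101, weight = 3.
Tally weights:
  weight 0: 1 codewords.
  weight 1: 1 codewords.
  weight 2: 1 codewords.
  weight 3: 1 codewords.
Minimum distance d = smallest w > 0 with A_w > 0 = 1.
Sanity: Σ A_w = 4 = 2^2 = 4 ✓.


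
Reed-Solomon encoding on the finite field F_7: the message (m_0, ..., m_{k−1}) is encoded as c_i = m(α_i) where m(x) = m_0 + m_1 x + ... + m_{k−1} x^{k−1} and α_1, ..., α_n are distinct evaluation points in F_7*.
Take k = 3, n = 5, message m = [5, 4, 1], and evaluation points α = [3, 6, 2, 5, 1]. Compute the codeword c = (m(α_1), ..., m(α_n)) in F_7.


c = [5, 2, 3, 1, 3]

Message polynomial: m(x) = 5 + 4·x + 1·x^2 (mod 7).
For each evaluation point α_i, compute m(α_i) mod 7:
  α_1 = 3: Horner steps 1 → 0 → 5, so m(3) = 5.
  α_2 = 6: Horner steps 1 → 3 → 2, so m(6) = 2.
  α_3 = 2: Horner steps 1 → 6 → 3, so m(2) = 3.
  α_4 = 5: Horner steps 1 → 2 → 1, so m(5) = 1.
  α_5 = 1: Horner steps 1 → 5 → 3, so m(1) = 3.
Codeword c = [5, 2, 3, 1, 3] ∈ F_7^5.


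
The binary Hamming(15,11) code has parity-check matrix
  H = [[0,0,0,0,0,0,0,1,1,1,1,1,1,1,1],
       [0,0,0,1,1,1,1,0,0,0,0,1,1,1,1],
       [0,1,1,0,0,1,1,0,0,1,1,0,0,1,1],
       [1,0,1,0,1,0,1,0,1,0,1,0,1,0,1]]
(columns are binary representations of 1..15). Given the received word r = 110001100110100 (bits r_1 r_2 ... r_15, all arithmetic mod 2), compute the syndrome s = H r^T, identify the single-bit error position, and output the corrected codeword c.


s = (1, 1, 1, 0)^T, error position = 14, corrected codeword c = 110001100110110

Compute s = H r^T mod 2 one row at a time:
  s_1 = 0 + 0 + 1 + 1 + 0 + 1 + 0 + 0 = 3 ≡ 1 (mod 2).
  s_2 = 0 + 0 + 1 + 1 + 0 + 1 + 0 + 0 = 3 ≡ 1 (mod 2).
  s_3 = 1 + 0 + 1 + 1 + 1 + 1 + 0 + 0 = 5 ≡ 1 (mod 2).
  s_4 = 1 + 0 + 0 + 1 + 0 + 1 + 1 + 0 = 4 ≡ 0 (mod 2).
s = (1, 1, 1, 0)^T — this equals column 14 of H (binary 1110), so error is at position 14.
Correct: flip bit 14 of r = 110001100110100 to get c = 110001100110110.


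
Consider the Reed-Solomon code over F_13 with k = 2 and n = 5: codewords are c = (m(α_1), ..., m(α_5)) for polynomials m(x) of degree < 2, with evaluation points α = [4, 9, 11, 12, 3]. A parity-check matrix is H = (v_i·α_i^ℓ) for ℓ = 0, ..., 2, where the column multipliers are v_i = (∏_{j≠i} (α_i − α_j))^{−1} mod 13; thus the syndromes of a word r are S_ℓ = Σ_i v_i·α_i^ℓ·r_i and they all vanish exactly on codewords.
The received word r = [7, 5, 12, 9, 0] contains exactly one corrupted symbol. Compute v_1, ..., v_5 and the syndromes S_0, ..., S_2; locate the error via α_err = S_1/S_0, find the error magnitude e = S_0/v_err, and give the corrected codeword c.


S = (1, 3, 9), error at position 5, error magnitude e = 3, c = [7, 5, 12, 9, 10].

Step 1: column multipliers v_i = (∏_{j≠i}(α_i − α_j))^{−1} mod 13.
  i = 1 (α = 4): (4−9)(4−11)(4−12)(4−3) = (−5)·(−7)·(−8)·1 = −280 ≡ 6, so v_1 = 6^{−1} = 11 (mod 13).
  i = 2 (α = 9): (9−4)(9−11)(9−12)(9−3) = 5·(−2)·(−3)·6 = 180 ≡ 11, so v_2 = 11^{−1} = 6 (mod 13).
  i = 3 (α = 11): (11−4)(11−9)(11−12)(11−3) = 7·2·(−1)·8 = −112 ≡ 5, so v_3 = 5^{−1} = 8 (mod 13).
  i = 4 (α = 12): (12−4)(12−9)(12−11)(12−3) = 8·3·1·9 = 216 ≡ 8, so v_4 = 8^{−1} = 5 (mod 13).
  i = 5 (α = 3): (3−4)(3−9)(3−11)(3−12) = (−1)·(−6)·(−8)·(−9) = 432 ≡ 3, so v_5 = 3^{−1} = 9 (mod 13).
  v = [11, 6, 8, 5, 9].
Step 2: syndromes of r = [7, 5, 12, 9, 0] (all sums mod 13).
  S_0 = Σ v_i r_i = 11·7 + 6·5 + 8·12 + 5·9 + 9·0 = 248 ≡ 1.
  S_1 = Σ v_i α_i r_i = 11·4·7 + 6·9·5 + 8·11·12 + 5·12·9 + 9·3·0 = 2174 ≡ 3.
  α_i^2 mod 13 = [3, 3, 4, 1, 9].
  S_2 = Σ v_i α_i^2 r_i = 11·3·7 + 6·3·5 + 8·4·12 + 5·1·9 + 9·9·0 = 750 ≡ 9.
  S = (1, 3, 9) ≠ 0, so r is not a codeword (an error is present).
Step 3: locate the error. For a single error e at position i, S_ℓ = v_i·e·α_i^ℓ, so α_err = S_1/S_0.
  S_0^{−1} = 1^{−1} = 1 (mod 13), so α_err = 3·1 = 3 ≡ 3 = α_5. Error position i = 5.
  Consistency check: S_2/S_1 = 9·9 = 81 ≡ 3 = α_err ✓ (single-error assumption holds).
Step 4: error magnitude e = S_0/v_5 = S_0·∏_{j≠5}(α_5 − α_j) = 1·3 = 3 ≡ 3 (mod 13).
Step 5: correct position 5: c_5 = r_5 − e = 0 − 3 ≡ 10 (mod 13). Hence c = [7, 5, 12, 9, 10].
  Check: interpolating c through the α_i gives m(x) = 6 + 10·x (degree < 2) with m(α_i) = c_i for every i, so c is indeed a codeword.


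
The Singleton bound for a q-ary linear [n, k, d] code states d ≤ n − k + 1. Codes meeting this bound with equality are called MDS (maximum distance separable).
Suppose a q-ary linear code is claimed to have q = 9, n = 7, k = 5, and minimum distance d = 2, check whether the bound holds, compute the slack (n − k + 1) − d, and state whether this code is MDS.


Singleton RHS = n − k + 1 = 3, slack = 1, bound satisfied, not MDS.

Singleton bound: d ≤ n − k + 1.
Here n = 7, k = 5, so n − k + 1 = 3.
Given d = 2, check d ≤ 3: YES.
Slack = (n − k + 1) − d = 1.
The code is NOT MDS (slack = 1 > 0).
Description: the claimed parameters are [7, 5, 2]_9; such a code would be non-MDS.


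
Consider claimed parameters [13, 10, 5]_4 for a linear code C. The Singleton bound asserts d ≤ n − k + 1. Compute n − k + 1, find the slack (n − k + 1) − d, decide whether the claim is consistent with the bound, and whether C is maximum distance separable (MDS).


Singleton RHS = n − k + 1 = 4, slack = -1, bound violated (no such code; not MDS).

Singleton bound: d ≤ n − k + 1.
Here n = 13, k = 10, so n − k + 1 = 4.
Given d = 5, check d ≤ 4: NO.
Slack = (n − k + 1) − d = -1.
The slack is negative: d = 5 exceeds n − k + 1 = 4 by 1, so the Singleton bound is violated and no linear [13, 10, 5]_4 code can exist. In particular it is not MDS (MDS requires d = n − k + 1 exactly).
Description: the claimed parameters are [13, 10, 5]_4; such a code would be impossible (violates the Singleton bound).


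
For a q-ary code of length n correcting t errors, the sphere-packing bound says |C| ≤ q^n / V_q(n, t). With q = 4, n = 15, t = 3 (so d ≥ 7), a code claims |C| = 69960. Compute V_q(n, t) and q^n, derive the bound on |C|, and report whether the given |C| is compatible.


V_q(n, t) = 13276, q^n = 1073741824, Hamming bound = 80878, |C| = 69960 ≤ bound (satisfied).

Step 1: Compute V_q(n, t) = Σ_{j=0}^3 C(n, j) (q−1)^j.
  j = 0: C(15,0)·(3)^0 = 1·1 = 1.
  j = 1: C(15,1)·(3)^1 = 15·3 = 45.
  j = 2: C(15,2)·(3)^2 = 105·9 = 945.
  j = 3: C(15,3)·(3)^3 = 455·27 = 12285.
  V_q(n, t) = 1 + 45 + 945 + 12285 = 13276.
Step 2: q^n = 4^15 = 1073741824.
Step 3: Hamming bound ⌊q^n / V_q(n,t)⌋ = ⌊1073741824/13276⌋ = 80878.
Step 4: Compare |C| = 69960 to 80878: satisfied.
The claimed |C| lies below the Hamming bound.


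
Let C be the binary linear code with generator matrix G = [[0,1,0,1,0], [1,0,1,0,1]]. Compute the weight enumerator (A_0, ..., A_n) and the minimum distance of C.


Weight distribution: A_0 = 1, A_2 = 1, A_3 = 1, A_5 = 1. Minimum distance d = 2.

Enumerate all 2^2 = 4 messages m ∈ F_2^2.
For each, compute codeword c = mG in F_2^5, then tally its weight.
  m = 00 → c = 00000, weight = 0.
  m = 10 → c = 01010, weight = 2.
  m = 01 → c = 10101, weight = 3.
  m = 11 → c = 11111, weight = 5.
Tally weights:
  weight 0: 1 codewords.
  weight 2: 1 codewords.
  weight 3: 1 codewords.
  weight 5: 1 codewords.
Minimum distance d = smallest w > 0 with A_w > 0 = 2.
Sanity: Σ A_w = 4 = 2^2 = 4 ✓.


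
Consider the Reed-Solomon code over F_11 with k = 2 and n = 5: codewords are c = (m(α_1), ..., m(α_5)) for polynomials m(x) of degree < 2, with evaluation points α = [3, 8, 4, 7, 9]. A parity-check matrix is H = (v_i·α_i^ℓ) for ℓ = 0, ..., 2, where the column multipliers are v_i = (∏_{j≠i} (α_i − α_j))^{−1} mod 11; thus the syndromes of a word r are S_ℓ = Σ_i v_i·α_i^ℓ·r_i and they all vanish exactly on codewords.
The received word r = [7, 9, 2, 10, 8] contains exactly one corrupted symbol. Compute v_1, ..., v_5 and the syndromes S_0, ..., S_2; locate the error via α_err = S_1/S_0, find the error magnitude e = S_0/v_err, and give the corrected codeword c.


S = (7, 10, 8), error at position 1, error magnitude e = 4, c = [3, 9, 2, 10, 8].

Step 1: column multipliers v_i = (∏_{j≠i}(α_i − α_j))^{−1} mod 11.
  i = 1 (α = 3): (3−8)(3−4)(3−7)(3−9) = (−5)·(−1)·(−4)·(−6) = 120 ≡ 10, so v_1 = 10^{−1} = 10 (mod 11).
  i = 2 (α = 8): (8−3)(8−4)(8−7)(8−9) = 5·4·1·(−1) = −20 ≡ 2, so v_2 = 2^{−1} = 6 (mod 11).
  i = 3 (α = 4): (4−3)(4−8)(4−7)(4−9) = 1·(−4)·(−3)·(−5) = −60 ≡ 6, so v_3 = 6^{−1} = 2 (mod 11).
  i = 4 (α = 7): (7−3)(7−8)(7−4)(7−9) = 4·(−1)·3·(−2) = 24 ≡ 2, so v_4 = 2^{−1} = 6 (mod 11).
  i = 5 (α = 9): (9−3)(9−8)(9−4)(9−7) = 6·1·5·2 = 60 ≡ 5, so v_5 = 5^{−1} = 9 (mod 11).
  v = [10, 6, 2, 6, 9].
Step 2: syndromes of r = [7, 9, 2, 10, 8] (all sums mod 11).
  S_0 = Σ v_i r_i = 10·7 + 6·9 + 2·2 + 6·10 + 9·8 = 260 ≡ 7.
  S_1 = Σ v_i α_i r_i = 10·3·7 + 6·8·9 + 2·4·2 + 6·7·10 + 9·9·8 = 1726 ≡ 10.
  α_i^2 mod 11 = [9, 9, 5, 5, 4].
  S_2 = Σ v_i α_i^2 r_i = 10·9·7 + 6·9·9 + 2·5·2 + 6·5·10 + 9·4·8 = 1724 ≡ 8.
  S = (7, 10, 8) ≠ 0, so r is not a codeword (an error is present).
Step 3: locate the error. For a single error e at position i, S_ℓ = v_i·e·α_i^ℓ, so α_err = S_1/S_0.
  S_0^{−1} = 7^{−1} = 8 (mod 11), so α_err = 10·8 = 80 ≡ 3 = α_1. Error position i = 1.
  Consistency check: S_2/S_1 = 8·10 = 80 ≡ 3 = α_err ✓ (single-error assumption holds).
Step 4: error magnitude e = S_0/v_1 = S_0·∏_{j≠1}(α_1 − α_j) = 7·10 = 70 ≡ 4 (mod 11).
Step 5: correct position 1: c_1 = r_1 − e = 7 − 4 ≡ 3 (mod 11). Hence c = [3, 9, 2, 10, 8].
  Check: interpolating c through the α_i gives m(x) = 6 + 10·x (degree < 2) with m(α_i) = c_i for every i, so c is indeed a codeword.
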